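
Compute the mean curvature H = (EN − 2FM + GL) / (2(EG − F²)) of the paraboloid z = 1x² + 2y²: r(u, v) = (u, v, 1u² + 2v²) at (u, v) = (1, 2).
H = 25*sqrt(69)/1587

With E = 4*u^2 + 1, F = 8*u*v, G = 16*v^2 + 1, L = 2/sqrt(4*u^2 + 16*v^2 + 1), M = 0, N = 4/sqrt(4*u^2 + 16*v^2 + 1), assemble
  H = (EN − 2FM + GL) / (2(EG − F²)) = (8*u^2 + 16*v^2 + 3)/(4*u^2 + 16*v^2 + 1)^(3/2).
At (u, v) = (1, 2): H = 25*sqrt(69)/1587.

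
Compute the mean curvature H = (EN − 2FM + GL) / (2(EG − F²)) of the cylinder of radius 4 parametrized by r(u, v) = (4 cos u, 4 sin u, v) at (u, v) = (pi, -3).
H = -1/8

With E = 16, F = 0, G = 1, L = -4, M = 0, N = 0, assemble
  H = (EN − 2FM + GL) / (2(EG − F²)) = -1/8.
At (u, v) = (pi, -3): H = -1/8.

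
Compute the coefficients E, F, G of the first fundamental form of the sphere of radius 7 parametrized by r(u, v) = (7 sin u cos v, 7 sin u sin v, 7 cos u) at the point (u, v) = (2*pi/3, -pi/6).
E = 49;  F = 0;  G = 147/4

Partials: r_u = (7*cos(u)*cos(v), 7*sin(v)*cos(u), -7*sin(u)), r_v = (-7*sin(u)*sin(v), 7*sin(u)*cos(v), 0). As functions of (u, v):
  E = r_u · r_u = 49,
  F = r_u · r_v = 0,
  G = r_v · r_v = 49*sin(u)^2.
Evaluating at (u, v) = (2*pi/3, -pi/6): E = 49, F = 0, G = 147/4.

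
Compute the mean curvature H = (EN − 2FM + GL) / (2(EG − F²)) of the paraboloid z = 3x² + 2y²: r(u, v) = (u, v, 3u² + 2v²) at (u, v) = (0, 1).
H = 53*sqrt(17)/289

With E = 36*u^2 + 1, F = 24*u*v, G = 16*v^2 + 1, L = 6/sqrt(36*u^2 + 16*v^2 + 1), M = 0, N = 4/sqrt(36*u^2 + 16*v^2 + 1), assemble
  H = (EN − 2FM + GL) / (2(EG − F²)) = (72*u^2 + 48*v^2 + 5)/(36*u^2 + 16*v^2 + 1)^(3/2).
At (u, v) = (0, 1): H = 53*sqrt(17)/289.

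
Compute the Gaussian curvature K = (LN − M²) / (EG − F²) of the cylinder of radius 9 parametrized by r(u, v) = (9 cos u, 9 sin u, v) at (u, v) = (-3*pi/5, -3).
K = 0

Coefficients of the first fundamental form: E = 81, F = 0, G = 1.
Coefficients of the second fundamental form: L = -9, M = 0, N = 0.
Assemble K = (LN − M²)/(EG − F²) = 0. At (u, v) = (-3*pi/5, -3): K = 0.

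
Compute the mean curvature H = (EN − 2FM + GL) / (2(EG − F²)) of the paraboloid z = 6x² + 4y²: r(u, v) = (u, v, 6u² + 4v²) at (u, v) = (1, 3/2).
H = 1450/4913

With E = 144*u^2 + 1, F = 96*u*v, G = 64*v^2 + 1, L = 12/sqrt(144*u^2 + 64*v^2 + 1), M = 0, N = 8/sqrt(144*u^2 + 64*v^2 + 1), assemble
  H = (EN − 2FM + GL) / (2(EG − F²)) = 2*(288*u^2 + 192*v^2 + 5)/(144*u^2 + 64*v^2 + 1)^(3/2).
At (u, v) = (1, 3/2): H = 1450/4913.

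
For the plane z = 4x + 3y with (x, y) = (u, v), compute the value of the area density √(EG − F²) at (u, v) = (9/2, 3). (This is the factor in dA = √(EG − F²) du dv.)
√(EG − F²)|_{(9/2, 3)} = sqrt(26)

E = 17, F = 12, G = 10, so EG − F² = 26. Taking the positive square root: √(EG − F²) = sqrt(26). At (u, v) = (9/2, 3): sqrt(26).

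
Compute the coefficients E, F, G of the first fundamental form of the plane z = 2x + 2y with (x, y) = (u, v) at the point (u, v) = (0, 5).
E = 5;  F = 4;  G = 5

Partials: r_u = (1, 0, 2), r_v = (0, 1, 2). As functions of (u, v):
  E = r_u · r_u = 5,
  F = r_u · r_v = 4,
  G = r_v · r_v = 5.
Evaluating at (u, v) = (0, 5): E = 5, F = 4, G = 5.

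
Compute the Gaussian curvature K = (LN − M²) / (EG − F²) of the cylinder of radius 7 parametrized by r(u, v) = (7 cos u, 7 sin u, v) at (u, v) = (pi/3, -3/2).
K = 0

Coefficients of the first fundamental form: E = 49, F = 0, G = 1.
Coefficients of the second fundamental form: L = -7, M = 0, N = 0.
Assemble K = (LN − M²)/(EG − F²) = 0. At (u, v) = (pi/3, -3/2): K = 0.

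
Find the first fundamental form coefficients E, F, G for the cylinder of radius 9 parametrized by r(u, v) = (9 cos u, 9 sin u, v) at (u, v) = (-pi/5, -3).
E = 81;  F = 0;  G = 1

Partials: r_u = (-9*sin(u), 9*cos(u), 0), r_v = (0, 0, 1). As functions of (u, v):
  E = r_u · r_u = 81,
  F = r_u · r_v = 0,
  G = r_v · r_v = 1.
Evaluating at (u, v) = (-pi/5, -3): E = 81, F = 0, G = 1.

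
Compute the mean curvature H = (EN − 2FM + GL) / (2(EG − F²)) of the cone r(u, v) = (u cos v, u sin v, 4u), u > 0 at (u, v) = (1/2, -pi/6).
H = 4*sqrt(17)/17

With E = 17, F = 0, G = u^2, L = 0, M = 0, N = 4*sqrt(17)*u^2/(17*Abs(u)), assemble
  H = (EN − 2FM + GL) / (2(EG − F²)) = 2*sqrt(17)/(17*Abs(u)).
At (u, v) = (1/2, -pi/6): H = 4*sqrt(17)/17.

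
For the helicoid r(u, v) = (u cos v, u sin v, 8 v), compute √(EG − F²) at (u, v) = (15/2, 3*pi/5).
√(EG − F²)|_{(15/2, 3*pi/5)} = sqrt(481)/2

E = 1, F = 0, G = u^2 + 64; EG − F² = u^2 + 64; √(EG − F²) = sqrt(u^2 + 64). At the given point: sqrt(481)/2.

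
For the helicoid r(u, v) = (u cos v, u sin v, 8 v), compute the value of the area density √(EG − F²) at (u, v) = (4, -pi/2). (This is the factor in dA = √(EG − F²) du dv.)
√(EG − F²)|_{(4, -pi/2)} = 4*sqrt(5)

E = 1, F = 0, G = u^2 + 64, so EG − F² = u^2 + 64. Taking the positive square root: √(EG − F²) = sqrt(u^2 + 64). At (u, v) = (4, -pi/2): 4*sqrt(5).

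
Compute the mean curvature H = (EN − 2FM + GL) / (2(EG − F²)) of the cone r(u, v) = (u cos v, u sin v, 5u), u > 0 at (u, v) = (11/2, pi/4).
H = 5*sqrt(26)/286

With E = 26, F = 0, G = u^2, L = 0, M = 0, N = 5*sqrt(26)*u^2/(26*Abs(u)), assemble
  H = (EN − 2FM + GL) / (2(EG − F²)) = 5*sqrt(26)/(52*Abs(u)).
At (u, v) = (11/2, pi/4): H = 5*sqrt(26)/286.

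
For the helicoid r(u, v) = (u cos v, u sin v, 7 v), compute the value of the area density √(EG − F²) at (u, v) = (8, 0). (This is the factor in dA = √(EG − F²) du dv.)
√(EG − F²)|_{(8, 0)} = sqrt(113)

E = 1, F = 0, G = u^2 + 49, so EG − F² = u^2 + 49. Taking the positive square root: √(EG − F²) = sqrt(u^2 + 49). At (u, v) = (8, 0): sqrt(113).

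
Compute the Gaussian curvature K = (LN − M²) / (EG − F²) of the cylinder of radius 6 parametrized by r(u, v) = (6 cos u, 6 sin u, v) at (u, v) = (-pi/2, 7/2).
K = 0

Coefficients of the first fundamental form: E = 36, F = 0, G = 1.
Coefficients of the second fundamental form: L = -6, M = 0, N = 0.
Assemble K = (LN − M²)/(EG − F²) = 0. At (u, v) = (-pi/2, 7/2): K = 0.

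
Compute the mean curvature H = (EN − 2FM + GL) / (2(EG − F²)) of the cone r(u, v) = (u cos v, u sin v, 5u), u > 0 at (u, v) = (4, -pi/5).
H = 5*sqrt(26)/208

With E = 26, F = 0, G = u^2, L = 0, M = 0, N = 5*sqrt(26)*u^2/(26*Abs(u)), assemble
  H = (EN − 2FM + GL) / (2(EG − F²)) = 5*sqrt(26)/(52*Abs(u)).
At (u, v) = (4, -pi/5): H = 5*sqrt(26)/208.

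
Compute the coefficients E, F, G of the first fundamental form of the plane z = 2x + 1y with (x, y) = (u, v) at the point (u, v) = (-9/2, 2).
E = 5;  F = 2;  G = 2

Partials: r_u = (1, 0, 2), r_v = (0, 1, 1). As functions of (u, v):
  E = r_u · r_u = 5,
  F = r_u · r_v = 2,
  G = r_v · r_v = 2.
Evaluating at (u, v) = (-9/2, 2): E = 5, F = 2, G = 2.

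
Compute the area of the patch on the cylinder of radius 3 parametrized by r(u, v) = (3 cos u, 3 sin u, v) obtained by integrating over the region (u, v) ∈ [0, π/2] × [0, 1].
Area = 3*pi/2

Area = ∫∫ √(EG − F²) du dv with √(EG − F²) = 3. Integrating over [0, π/2] × [0, 1] gives 3*pi/2.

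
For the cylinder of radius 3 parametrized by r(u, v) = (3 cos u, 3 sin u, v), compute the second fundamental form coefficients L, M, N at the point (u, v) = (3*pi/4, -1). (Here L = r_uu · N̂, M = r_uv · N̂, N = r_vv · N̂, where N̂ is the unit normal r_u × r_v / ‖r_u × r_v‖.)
L = -3;  M = 0;  N = 0

Compute the unit normal N̂(u, v) = (cos(u), sin(u), 0), and the second partials r_uu, r_uv, r_vv. Take dot products:
  L(u, v) = r_uu · N̂ = -3,
  M(u, v) = r_uv · N̂ = 0,
  N(u, v) = r_vv · N̂ = 0.
Evaluating at (u, v) = (3*pi/4, -1):
  L = -3, M = 0, N = 0.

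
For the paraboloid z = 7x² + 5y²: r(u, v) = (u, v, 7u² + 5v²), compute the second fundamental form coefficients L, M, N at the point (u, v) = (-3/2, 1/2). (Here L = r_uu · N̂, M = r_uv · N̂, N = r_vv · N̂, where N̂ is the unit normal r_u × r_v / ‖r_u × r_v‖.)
L = 14*sqrt(467)/467;  M = 0;  N = 10*sqrt(467)/467

Compute the unit normal N̂(u, v) = (-14*u/sqrt(196*u^2 + 100*v^2 + 1), -10*v/sqrt(196*u^2 + 100*v^2 + 1), 1/sqrt(196*u^2 + 100*v^2 + 1)), and the second partials r_uu, r_uv, r_vv. Take dot products:
  L(u, v) = r_uu · N̂ = 14/sqrt(196*u^2 + 100*v^2 + 1),
  M(u, v) = r_uv · N̂ = 0,
  N(u, v) = r_vv · N̂ = 10/sqrt(196*u^2 + 100*v^2 + 1).
Evaluating at (u, v) = (-3/2, 1/2):
  L = 14*sqrt(467)/467, M = 0, N = 10*sqrt(467)/467.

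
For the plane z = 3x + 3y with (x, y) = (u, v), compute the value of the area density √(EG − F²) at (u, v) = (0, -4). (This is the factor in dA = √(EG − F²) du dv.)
√(EG − F²)|_{(0, -4)} = sqrt(19)

E = 10, F = 9, G = 10, so EG − F² = 19. Taking the positive square root: √(EG − F²) = sqrt(19). At (u, v) = (0, -4): sqrt(19).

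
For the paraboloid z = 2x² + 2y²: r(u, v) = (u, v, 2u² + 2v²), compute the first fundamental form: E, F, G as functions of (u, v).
E = 16*u^2 + 1;  F = 16*u*v;  G = 16*v^2 + 1

Compute partials: r_u = (1, 0, 4*u), r_v = (0, 1, 4*v). Then
  E = r_u · r_u = 16*u^2 + 1,
  F = r_u · r_v = 16*u*v,
  G = r_v · r_v = 16*v^2 + 1.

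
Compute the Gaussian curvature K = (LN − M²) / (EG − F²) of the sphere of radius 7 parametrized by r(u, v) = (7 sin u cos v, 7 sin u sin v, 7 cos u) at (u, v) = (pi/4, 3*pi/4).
K = 1/49

Coefficients of the first fundamental form: E = 49, F = 0, G = 49*sin(u)^2.
Coefficients of the second fundamental form: L = -7*sin(u)/Abs(sin(u)), M = 0, N = -7*sin(u)^3/Abs(sin(u)).
Assemble K = (LN − M²)/(EG − F²) = 1/49. At (u, v) = (pi/4, 3*pi/4): K = 1/49.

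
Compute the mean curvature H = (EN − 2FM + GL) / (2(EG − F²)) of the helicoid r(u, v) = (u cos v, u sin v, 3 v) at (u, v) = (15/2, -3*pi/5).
H = 0

With E = 1, F = 0, G = u^2 + 9, L = 0, M = -3/sqrt(u^2 + 9), N = 0, assemble
  H = (EN − 2FM + GL) / (2(EG − F²)) = 0.
At (u, v) = (15/2, -3*pi/5): H = 0.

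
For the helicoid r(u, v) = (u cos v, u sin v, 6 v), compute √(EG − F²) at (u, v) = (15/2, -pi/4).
√(EG − F²)|_{(15/2, -pi/4)} = 3*sqrt(41)/2

E = 1, F = 0, G = u^2 + 36; EG − F² = u^2 + 36; √(EG − F²) = sqrt(u^2 + 36). At the given point: 3*sqrt(41)/2.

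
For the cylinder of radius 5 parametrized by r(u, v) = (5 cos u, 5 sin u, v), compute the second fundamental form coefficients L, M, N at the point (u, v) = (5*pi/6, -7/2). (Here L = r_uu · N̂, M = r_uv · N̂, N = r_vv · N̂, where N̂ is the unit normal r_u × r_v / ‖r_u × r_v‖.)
L = -5;  M = 0;  N = 0

Compute the unit normal N̂(u, v) = (cos(u), sin(u), 0), and the second partials r_uu, r_uv, r_vv. Take dot products:
  L(u, v) = r_uu · N̂ = -5,
  M(u, v) = r_uv · N̂ = 0,
  N(u, v) = r_vv · N̂ = 0.
Evaluating at (u, v) = (5*pi/6, -7/2):
  L = -5, M = 0, N = 0.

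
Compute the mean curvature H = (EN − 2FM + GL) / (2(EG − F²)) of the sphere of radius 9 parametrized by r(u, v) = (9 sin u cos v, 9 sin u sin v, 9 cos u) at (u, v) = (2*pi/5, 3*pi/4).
H = -1/9

With E = 81, F = 0, G = 81*sin(u)^2, L = -9*sin(u)/Abs(sin(u)), M = 0, N = -9*sin(u)^3/Abs(sin(u)), assemble
  H = (EN − 2FM + GL) / (2(EG − F²)) = -sin(u)/(9*Abs(sin(u))).
At (u, v) = (2*pi/5, 3*pi/4): H = -1/9.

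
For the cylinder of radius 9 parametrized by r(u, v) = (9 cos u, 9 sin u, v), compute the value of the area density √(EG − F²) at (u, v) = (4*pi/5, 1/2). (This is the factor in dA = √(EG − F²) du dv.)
√(EG − F²)|_{(4*pi/5, 1/2)} = 9

E = 81, F = 0, G = 1, so EG − F² = 81. Taking the positive square root: √(EG − F²) = 9. At (u, v) = (4*pi/5, 1/2): 9.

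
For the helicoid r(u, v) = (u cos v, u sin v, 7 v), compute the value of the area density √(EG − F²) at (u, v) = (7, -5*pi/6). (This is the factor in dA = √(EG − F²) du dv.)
√(EG − F²)|_{(7, -5*pi/6)} = 7*sqrt(2)

E = 1, F = 0, G = u^2 + 49, so EG − F² = u^2 + 49. Taking the positive square root: √(EG − F²) = sqrt(u^2 + 49). At (u, v) = (7, -5*pi/6): 7*sqrt(2).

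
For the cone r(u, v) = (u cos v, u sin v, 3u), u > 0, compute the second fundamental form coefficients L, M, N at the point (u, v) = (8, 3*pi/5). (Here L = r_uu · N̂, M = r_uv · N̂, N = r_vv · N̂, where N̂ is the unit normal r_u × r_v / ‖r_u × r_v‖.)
L = 0;  M = 0;  N = 12*sqrt(10)/5

Compute the unit normal N̂(u, v) = (-3*sqrt(10)*u*cos(v)/(10*Abs(u)), -3*sqrt(10)*u*sin(v)/(10*Abs(u)), sqrt(10)*u/(10*Abs(u))), and the second partials r_uu, r_uv, r_vv. Take dot products:
  L(u, v) = r_uu · N̂ = 0,
  M(u, v) = r_uv · N̂ = 0,
  N(u, v) = r_vv · N̂ = 3*sqrt(10)*u^2/(10*Abs(u)).
Evaluating at (u, v) = (8, 3*pi/5):
  L = 0, M = 0, N = 12*sqrt(10)/5.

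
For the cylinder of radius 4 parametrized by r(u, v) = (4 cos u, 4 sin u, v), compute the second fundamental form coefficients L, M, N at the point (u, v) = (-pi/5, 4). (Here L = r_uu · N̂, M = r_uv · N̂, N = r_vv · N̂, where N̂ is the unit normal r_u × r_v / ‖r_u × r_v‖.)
L = -4;  M = 0;  N = 0

Compute the unit normal N̂(u, v) = (cos(u), sin(u), 0), and the second partials r_uu, r_uv, r_vv. Take dot products:
  L(u, v) = r_uu · N̂ = -4,
  M(u, v) = r_uv · N̂ = 0,
  N(u, v) = r_vv · N̂ = 0.
Evaluating at (u, v) = (-pi/5, 4):
  L = -4, M = 0, N = 0.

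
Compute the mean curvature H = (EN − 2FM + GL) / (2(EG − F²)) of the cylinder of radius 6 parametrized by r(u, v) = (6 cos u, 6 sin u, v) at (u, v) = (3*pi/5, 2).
H = -1/12

With E = 36, F = 0, G = 1, L = -6, M = 0, N = 0, assemble
  H = (EN − 2FM + GL) / (2(EG − F²)) = -1/12.
At (u, v) = (3*pi/5, 2): H = -1/12.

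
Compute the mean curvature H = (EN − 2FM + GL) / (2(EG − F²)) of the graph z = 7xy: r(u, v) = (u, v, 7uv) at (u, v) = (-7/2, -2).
H = -19208*sqrt(3189)/10169721

With E = 49*v^2 + 1, F = 49*u*v, G = 49*u^2 + 1, L = 0, M = 7/sqrt(49*u^2 + 49*v^2 + 1), N = 0, assemble
  H = (EN − 2FM + GL) / (2(EG − F²)) = -343*u*v/(49*u^2 + 49*v^2 + 1)^(3/2).
At (u, v) = (-7/2, -2): H = -19208*sqrt(3189)/10169721.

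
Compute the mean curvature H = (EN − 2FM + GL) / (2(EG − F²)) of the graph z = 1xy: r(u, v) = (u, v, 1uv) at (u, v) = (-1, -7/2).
H = -28*sqrt(57)/3249

With E = v^2 + 1, F = u*v, G = u^2 + 1, L = 0, M = 1/sqrt(u^2 + v^2 + 1), N = 0, assemble
  H = (EN − 2FM + GL) / (2(EG − F²)) = -u*v/(u^2 + v^2 + 1)^(3/2).
At (u, v) = (-1, -7/2): H = -28*sqrt(57)/3249.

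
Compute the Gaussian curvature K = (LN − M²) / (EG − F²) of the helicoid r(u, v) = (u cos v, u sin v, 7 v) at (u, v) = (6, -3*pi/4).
K = -49/7225

Coefficients of the first fundamental form: E = 1, F = 0, G = u^2 + 49.
Coefficients of the second fundamental form: L = 0, M = -7/sqrt(u^2 + 49), N = 0.
Assemble K = (LN − M²)/(EG − F²) = -49/(u^2 + 49)^2. At (u, v) = (6, -3*pi/4): K = -49/7225.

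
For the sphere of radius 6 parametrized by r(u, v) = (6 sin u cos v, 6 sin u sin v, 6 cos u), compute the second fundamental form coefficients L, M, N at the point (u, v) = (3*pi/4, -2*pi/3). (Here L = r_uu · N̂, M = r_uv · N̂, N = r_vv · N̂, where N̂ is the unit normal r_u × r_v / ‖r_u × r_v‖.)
L = -6;  M = 0;  N = -3

Compute the unit normal N̂(u, v) = (sin(u)^2*cos(v)/Abs(sin(u)), sin(u)^2*sin(v)/Abs(sin(u)), sin(2*u)/(2*Abs(sin(u)))), and the second partials r_uu, r_uv, r_vv. Take dot products:
  L(u, v) = r_uu · N̂ = -6*sin(u)/Abs(sin(u)),
  M(u, v) = r_uv · N̂ = 0,
  N(u, v) = r_vv · N̂ = -6*sin(u)^3/Abs(sin(u)).
Evaluating at (u, v) = (3*pi/4, -2*pi/3):
  L = -6, M = 0, N = -3.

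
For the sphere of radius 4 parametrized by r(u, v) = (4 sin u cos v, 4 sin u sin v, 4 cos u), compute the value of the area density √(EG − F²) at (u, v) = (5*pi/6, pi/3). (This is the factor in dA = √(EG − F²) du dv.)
√(EG − F²)|_{(5*pi/6, pi/3)} = 8

E = 16, F = 0, G = 16*sin(u)^2, so EG − F² = 256*sin(u)^2. Taking the positive square root: √(EG − F²) = 16*Abs(sin(u)). At (u, v) = (5*pi/6, pi/3): 8.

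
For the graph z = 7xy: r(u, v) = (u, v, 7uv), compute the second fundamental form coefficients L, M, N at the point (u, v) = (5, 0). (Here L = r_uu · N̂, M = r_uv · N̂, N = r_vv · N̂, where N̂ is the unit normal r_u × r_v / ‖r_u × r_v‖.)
L = 0;  M = 7*sqrt(1226)/1226;  N = 0

Compute the unit normal N̂(u, v) = (-7*v/sqrt(49*u^2 + 49*v^2 + 1), -7*u/sqrt(49*u^2 + 49*v^2 + 1), 1/sqrt(49*u^2 + 49*v^2 + 1)), and the second partials r_uu, r_uv, r_vv. Take dot products:
  L(u, v) = r_uu · N̂ = 0,
  M(u, v) = r_uv · N̂ = 7/sqrt(49*u^2 + 49*v^2 + 1),
  N(u, v) = r_vv · N̂ = 0.
Evaluating at (u, v) = (5, 0):
  L = 0, M = 7*sqrt(1226)/1226, N = 0.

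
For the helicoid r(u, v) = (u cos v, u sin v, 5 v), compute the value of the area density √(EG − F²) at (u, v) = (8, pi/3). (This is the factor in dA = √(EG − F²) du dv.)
√(EG − F²)|_{(8, pi/3)} = sqrt(89)

E = 1, F = 0, G = u^2 + 25, so EG − F² = u^2 + 25. Taking the positive square root: √(EG − F²) = sqrt(u^2 + 25). At (u, v) = (8, pi/3): sqrt(89).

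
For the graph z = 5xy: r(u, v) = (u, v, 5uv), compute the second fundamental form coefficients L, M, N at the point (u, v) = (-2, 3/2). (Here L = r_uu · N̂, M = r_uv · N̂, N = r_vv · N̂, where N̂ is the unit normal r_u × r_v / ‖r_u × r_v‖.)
L = 0;  M = 10*sqrt(629)/629;  N = 0

Compute the unit normal N̂(u, v) = (-5*v/sqrt(25*u^2 + 25*v^2 + 1), -5*u/sqrt(25*u^2 + 25*v^2 + 1), 1/sqrt(25*u^2 + 25*v^2 + 1)), and the second partials r_uu, r_uv, r_vv. Take dot products:
  L(u, v) = r_uu · N̂ = 0,
  M(u, v) = r_uv · N̂ = 5/sqrt(25*u^2 + 25*v^2 + 1),
  N(u, v) = r_vv · N̂ = 0.
Evaluating at (u, v) = (-2, 3/2):
  L = 0, M = 10*sqrt(629)/629, N = 0.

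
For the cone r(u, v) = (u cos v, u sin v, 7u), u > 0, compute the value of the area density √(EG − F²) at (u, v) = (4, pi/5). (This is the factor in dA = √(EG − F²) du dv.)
√(EG − F²)|_{(4, pi/5)} = 20*sqrt(2)

E = 50, F = 0, G = u^2, so EG − F² = 50*u^2. Taking the positive square root: √(EG − F²) = 5*sqrt(2)*Abs(u). At (u, v) = (4, pi/5): 20*sqrt(2).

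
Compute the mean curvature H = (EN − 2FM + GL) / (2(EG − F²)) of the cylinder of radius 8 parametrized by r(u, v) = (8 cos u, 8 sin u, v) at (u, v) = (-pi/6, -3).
H = -1/16

With E = 64, F = 0, G = 1, L = -8, M = 0, N = 0, assemble
  H = (EN − 2FM + GL) / (2(EG − F²)) = -1/16.
At (u, v) = (-pi/6, -3): H = -1/16.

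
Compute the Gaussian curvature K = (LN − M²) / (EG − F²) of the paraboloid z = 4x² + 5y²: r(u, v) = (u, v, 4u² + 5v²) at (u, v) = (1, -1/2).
K = 4/405

Coefficients of the first fundamental form: E = 64*u^2 + 1, F = 80*u*v, G = 100*v^2 + 1.
Coefficients of the second fundamental form: L = 8/sqrt(64*u^2 + 100*v^2 + 1), M = 0, N = 10/sqrt(64*u^2 + 100*v^2 + 1).
Assemble K = (LN − M²)/(EG − F²) = 80/(4096*u^4 + 12800*u^2*v^2 + 128*u^2 + 10000*v^4 + 200*v^2 + 1). At (u, v) = (1, -1/2): K = 4/405.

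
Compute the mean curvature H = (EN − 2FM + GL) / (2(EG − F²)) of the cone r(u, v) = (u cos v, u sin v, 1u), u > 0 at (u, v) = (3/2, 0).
H = sqrt(2)/6

With E = 2, F = 0, G = u^2, L = 0, M = 0, N = sqrt(2)*u^2/(2*Abs(u)), assemble
  H = (EN − 2FM + GL) / (2(EG − F²)) = sqrt(2)/(4*Abs(u)).
At (u, v) = (3/2, 0): H = sqrt(2)/6.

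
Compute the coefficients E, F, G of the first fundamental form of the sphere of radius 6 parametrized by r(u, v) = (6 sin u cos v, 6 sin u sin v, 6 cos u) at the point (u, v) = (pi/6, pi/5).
E = 36;  F = 0;  G = 9

Partials: r_u = (6*cos(u)*cos(v), 6*sin(v)*cos(u), -6*sin(u)), r_v = (-6*sin(u)*sin(v), 6*sin(u)*cos(v), 0). As functions of (u, v):
  E = r_u · r_u = 36,
  F = r_u · r_v = 0,
  G = r_v · r_v = 36*sin(u)^2.
Evaluating at (u, v) = (pi/6, pi/5): E = 36, F = 0, G = 9.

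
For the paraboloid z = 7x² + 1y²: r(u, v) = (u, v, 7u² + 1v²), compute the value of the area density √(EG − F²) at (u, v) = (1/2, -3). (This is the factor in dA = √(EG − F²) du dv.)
√(EG − F²)|_{(1/2, -3)} = sqrt(86)

E = 196*u^2 + 1, F = 28*u*v, G = 4*v^2 + 1, so EG − F² = 196*u^2 + 4*v^2 + 1. Taking the positive square root: √(EG − F²) = sqrt(196*u^2 + 4*v^2 + 1). At (u, v) = (1/2, -3): sqrt(86).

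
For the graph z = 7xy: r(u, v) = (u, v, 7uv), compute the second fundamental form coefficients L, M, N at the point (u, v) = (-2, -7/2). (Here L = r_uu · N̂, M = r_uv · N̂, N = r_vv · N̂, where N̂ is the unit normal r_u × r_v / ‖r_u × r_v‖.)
L = 0;  M = 14*sqrt(3189)/3189;  N = 0

Compute the unit normal N̂(u, v) = (-7*v/sqrt(49*u^2 + 49*v^2 + 1), -7*u/sqrt(49*u^2 + 49*v^2 + 1), 1/sqrt(49*u^2 + 49*v^2 + 1)), and the second partials r_uu, r_uv, r_vv. Take dot products:
  L(u, v) = r_uu · N̂ = 0,
  M(u, v) = r_uv · N̂ = 7/sqrt(49*u^2 + 49*v^2 + 1),
  N(u, v) = r_vv · N̂ = 0.
Evaluating at (u, v) = (-2, -7/2):
  L = 0, M = 14*sqrt(3189)/3189, N = 0.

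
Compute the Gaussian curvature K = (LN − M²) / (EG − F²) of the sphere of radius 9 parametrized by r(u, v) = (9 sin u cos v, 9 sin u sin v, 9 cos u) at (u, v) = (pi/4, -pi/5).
K = 1/81

Coefficients of the first fundamental form: E = 81, F = 0, G = 81*sin(u)^2.
Coefficients of the second fundamental form: L = -9*sin(u)/Abs(sin(u)), M = 0, N = -9*sin(u)^3/Abs(sin(u)).
Assemble K = (LN − M²)/(EG − F²) = 1/81. At (u, v) = (pi/4, -pi/5): K = 1/81.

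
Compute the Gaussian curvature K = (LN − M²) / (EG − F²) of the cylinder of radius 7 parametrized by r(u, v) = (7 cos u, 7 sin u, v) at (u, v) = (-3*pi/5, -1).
K = 0

Coefficients of the first fundamental form: E = 49, F = 0, G = 1.
Coefficients of the second fundamental form: L = -7, M = 0, N = 0.
Assemble K = (LN − M²)/(EG − F²) = 0. At (u, v) = (-3*pi/5, -1): K = 0.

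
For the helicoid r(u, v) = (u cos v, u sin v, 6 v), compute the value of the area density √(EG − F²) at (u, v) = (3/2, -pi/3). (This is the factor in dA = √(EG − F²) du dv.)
√(EG − F²)|_{(3/2, -pi/3)} = 3*sqrt(17)/2

E = 1, F = 0, G = u^2 + 36, so EG − F² = u^2 + 36. Taking the positive square root: √(EG − F²) = sqrt(u^2 + 36). At (u, v) = (3/2, -pi/3): 3*sqrt(17)/2.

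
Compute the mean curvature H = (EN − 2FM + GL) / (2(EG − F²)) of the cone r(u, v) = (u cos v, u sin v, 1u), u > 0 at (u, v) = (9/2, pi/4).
H = sqrt(2)/18

With E = 2, F = 0, G = u^2, L = 0, M = 0, N = sqrt(2)*u^2/(2*Abs(u)), assemble
  H = (EN − 2FM + GL) / (2(EG − F²)) = sqrt(2)/(4*Abs(u)).
At (u, v) = (9/2, pi/4): H = sqrt(2)/18.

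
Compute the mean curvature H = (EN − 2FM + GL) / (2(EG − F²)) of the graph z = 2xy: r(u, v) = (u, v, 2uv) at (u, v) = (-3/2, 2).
H = 6*sqrt(26)/169

With E = 4*v^2 + 1, F = 4*u*v, G = 4*u^2 + 1, L = 0, M = 2/sqrt(4*u^2 + 4*v^2 + 1), N = 0, assemble
  H = (EN − 2FM + GL) / (2(EG − F²)) = -8*u*v/(4*u^2 + 4*v^2 + 1)^(3/2).
At (u, v) = (-3/2, 2): H = 6*sqrt(26)/169.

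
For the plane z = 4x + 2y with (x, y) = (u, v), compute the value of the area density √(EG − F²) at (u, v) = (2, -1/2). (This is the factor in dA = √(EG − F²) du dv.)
√(EG − F²)|_{(2, -1/2)} = sqrt(21)

E = 17, F = 8, G = 5, so EG − F² = 21. Taking the positive square root: √(EG − F²) = sqrt(21). At (u, v) = (2, -1/2): sqrt(21).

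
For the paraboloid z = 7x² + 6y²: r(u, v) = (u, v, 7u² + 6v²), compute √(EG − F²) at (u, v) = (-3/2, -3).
√(EG − F²)|_{(-3/2, -3)} = sqrt(1738)

E = 196*u^2 + 1, F = 168*u*v, G = 144*v^2 + 1; EG − F² = 196*u^2 + 144*v^2 + 1; √(EG − F²) = sqrt(196*u^2 + 144*v^2 + 1). At the given point: sqrt(1738).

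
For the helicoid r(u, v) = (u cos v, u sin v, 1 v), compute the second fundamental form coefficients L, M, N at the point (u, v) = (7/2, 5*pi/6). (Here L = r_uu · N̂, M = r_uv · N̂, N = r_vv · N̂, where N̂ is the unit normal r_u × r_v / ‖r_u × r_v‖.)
L = 0;  M = -2*sqrt(53)/53;  N = 0

Compute the unit normal N̂(u, v) = (sin(v)/sqrt(u^2 + 1), -cos(v)/sqrt(u^2 + 1), u/sqrt(u^2 + 1)), and the second partials r_uu, r_uv, r_vv. Take dot products:
  L(u, v) = r_uu · N̂ = 0,
  M(u, v) = r_uv · N̂ = -1/sqrt(u^2 + 1),
  N(u, v) = r_vv · N̂ = 0.
Evaluating at (u, v) = (7/2, 5*pi/6):
  L = 0, M = -2*sqrt(53)/53, N = 0.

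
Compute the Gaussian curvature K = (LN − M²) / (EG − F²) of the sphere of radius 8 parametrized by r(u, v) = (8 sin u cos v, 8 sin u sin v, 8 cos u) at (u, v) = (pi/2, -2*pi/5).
K = 1/64

Coefficients of the first fundamental form: E = 64, F = 0, G = 64*sin(u)^2.
Coefficients of the second fundamental form: L = -8*sin(u)/Abs(sin(u)), M = 0, N = -8*sin(u)^3/Abs(sin(u)).
Assemble K = (LN − M²)/(EG − F²) = 1/64. At (u, v) = (pi/2, -2*pi/5): K = 1/64.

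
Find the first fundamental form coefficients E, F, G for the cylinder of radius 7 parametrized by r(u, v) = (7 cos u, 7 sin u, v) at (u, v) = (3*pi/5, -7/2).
E = 49;  F = 0;  G = 1

Partials: r_u = (-7*sin(u), 7*cos(u), 0), r_v = (0, 0, 1). As functions of (u, v):
  E = r_u · r_u = 49,
  F = r_u · r_v = 0,
  G = r_v · r_v = 1.
Evaluating at (u, v) = (3*pi/5, -7/2): E = 49, F = 0, G = 1.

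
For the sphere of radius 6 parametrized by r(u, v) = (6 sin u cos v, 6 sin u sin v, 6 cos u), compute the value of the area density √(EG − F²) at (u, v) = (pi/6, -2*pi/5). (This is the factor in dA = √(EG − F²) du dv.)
√(EG − F²)|_{(pi/6, -2*pi/5)} = 18

E = 36, F = 0, G = 36*sin(u)^2, so EG − F² = 1296*sin(u)^2. Taking the positive square root: √(EG − F²) = 36*Abs(sin(u)). At (u, v) = (pi/6, -2*pi/5): 18.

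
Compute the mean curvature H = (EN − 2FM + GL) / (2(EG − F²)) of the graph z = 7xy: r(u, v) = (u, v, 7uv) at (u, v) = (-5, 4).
H = 343*sqrt(2010)/202005

With E = 49*v^2 + 1, F = 49*u*v, G = 49*u^2 + 1, L = 0, M = 7/sqrt(49*u^2 + 49*v^2 + 1), N = 0, assemble
  H = (EN − 2FM + GL) / (2(EG − F²)) = -343*u*v/(49*u^2 + 49*v^2 + 1)^(3/2).
At (u, v) = (-5, 4): H = 343*sqrt(2010)/202005.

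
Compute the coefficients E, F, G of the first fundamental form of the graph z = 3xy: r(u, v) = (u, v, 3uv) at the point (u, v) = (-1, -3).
E = 82;  F = 27;  G = 10

Partials: r_u = (1, 0, 3*v), r_v = (0, 1, 3*u). As functions of (u, v):
  E = r_u · r_u = 9*v^2 + 1,
  F = r_u · r_v = 9*u*v,
  G = r_v · r_v = 9*u^2 + 1.
Evaluating at (u, v) = (-1, -3): E = 82, F = 27, G = 10.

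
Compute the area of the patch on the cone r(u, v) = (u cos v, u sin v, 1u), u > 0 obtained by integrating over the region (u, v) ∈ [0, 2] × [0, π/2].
Area = sqrt(2)*pi

Area = ∫∫ √(EG − F²) du dv with √(EG − F²) = sqrt(2)*Abs(u). Integrating over [0, 2] × [0, π/2] gives sqrt(2)*pi.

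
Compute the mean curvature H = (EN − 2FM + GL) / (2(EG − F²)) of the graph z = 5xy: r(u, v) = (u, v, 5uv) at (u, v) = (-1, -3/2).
H = -1500*sqrt(329)/108241

With E = 25*v^2 + 1, F = 25*u*v, G = 25*u^2 + 1, L = 0, M = 5/sqrt(25*u^2 + 25*v^2 + 1), N = 0, assemble
  H = (EN − 2FM + GL) / (2(EG − F²)) = -125*u*v/(25*u^2 + 25*v^2 + 1)^(3/2).
At (u, v) = (-1, -3/2): H = -1500*sqrt(329)/108241.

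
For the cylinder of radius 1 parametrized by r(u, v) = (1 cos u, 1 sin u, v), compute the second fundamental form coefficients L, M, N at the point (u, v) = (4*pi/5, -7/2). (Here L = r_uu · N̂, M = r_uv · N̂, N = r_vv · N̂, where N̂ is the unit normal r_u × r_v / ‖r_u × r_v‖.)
L = -1;  M = 0;  N = 0

Compute the unit normal N̂(u, v) = (cos(u), sin(u), 0), and the second partials r_uu, r_uv, r_vv. Take dot products:
  L(u, v) = r_uu · N̂ = -1,
  M(u, v) = r_uv · N̂ = 0,
  N(u, v) = r_vv · N̂ = 0.
Evaluating at (u, v) = (4*pi/5, -7/2):
  L = -1, M = 0, N = 0.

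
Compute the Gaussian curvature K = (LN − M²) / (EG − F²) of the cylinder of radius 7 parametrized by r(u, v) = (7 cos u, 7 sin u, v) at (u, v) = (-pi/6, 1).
K = 0

Coefficients of the first fundamental form: E = 49, F = 0, G = 1.
Coefficients of the second fundamental form: L = -7, M = 0, N = 0.
Assemble K = (LN − M²)/(EG − F²) = 0. At (u, v) = (-pi/6, 1): K = 0.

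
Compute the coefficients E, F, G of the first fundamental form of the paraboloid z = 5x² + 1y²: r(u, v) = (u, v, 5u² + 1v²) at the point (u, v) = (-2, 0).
E = 401;  F = 0;  G = 1

Partials: r_u = (1, 0, 10*u), r_v = (0, 1, 2*v). As functions of (u, v):
  E = r_u · r_u = 100*u^2 + 1,
  F = r_u · r_v = 20*u*v,
  G = r_v · r_v = 4*v^2 + 1.
Evaluating at (u, v) = (-2, 0): E = 401, F = 0, G = 1.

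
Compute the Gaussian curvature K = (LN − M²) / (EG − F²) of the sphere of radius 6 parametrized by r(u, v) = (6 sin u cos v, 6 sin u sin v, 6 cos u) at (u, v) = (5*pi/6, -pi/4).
K = 1/36

Coefficients of the first fundamental form: E = 36, F = 0, G = 36*sin(u)^2.
Coefficients of the second fundamental form: L = -6*sin(u)/Abs(sin(u)), M = 0, N = -6*sin(u)^3/Abs(sin(u)).
Assemble K = (LN − M²)/(EG − F²) = 1/36. At (u, v) = (5*pi/6, -pi/4): K = 1/36.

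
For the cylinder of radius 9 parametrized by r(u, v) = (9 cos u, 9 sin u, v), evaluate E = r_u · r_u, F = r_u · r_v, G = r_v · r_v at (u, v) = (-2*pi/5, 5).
E = 81;  F = 0;  G = 1

Partials: r_u = (-9*sin(u), 9*cos(u), 0), r_v = (0, 0, 1). As functions of (u, v):
  E = r_u · r_u = 81,
  F = r_u · r_v = 0,
  G = r_v · r_v = 1.
Evaluating at (u, v) = (-2*pi/5, 5): E = 81, F = 0, G = 1.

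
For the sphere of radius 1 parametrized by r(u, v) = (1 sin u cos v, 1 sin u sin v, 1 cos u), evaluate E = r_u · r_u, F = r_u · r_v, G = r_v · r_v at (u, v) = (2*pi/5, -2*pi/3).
E = 1;  F = 0;  G = sqrt(5)/8 + 5/8

Partials: r_u = (cos(u)*cos(v), sin(v)*cos(u), -sin(u)), r_v = (-sin(u)*sin(v), sin(u)*cos(v), 0). As functions of (u, v):
  E = r_u · r_u = 1,
  F = r_u · r_v = 0,
  G = r_v · r_v = sin(u)^2.
Evaluating at (u, v) = (2*pi/5, -2*pi/3): E = 1, F = 0, G = sqrt(5)/8 + 5/8.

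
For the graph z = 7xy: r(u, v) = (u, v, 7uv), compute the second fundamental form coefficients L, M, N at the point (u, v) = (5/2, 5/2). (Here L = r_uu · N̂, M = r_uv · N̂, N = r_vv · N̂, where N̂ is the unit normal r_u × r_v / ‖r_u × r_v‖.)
L = 0;  M = 7*sqrt(2454)/1227;  N = 0

Compute the unit normal N̂(u, v) = (-7*v/sqrt(49*u^2 + 49*v^2 + 1), -7*u/sqrt(49*u^2 + 49*v^2 + 1), 1/sqrt(49*u^2 + 49*v^2 + 1)), and the second partials r_uu, r_uv, r_vv. Take dot products:
  L(u, v) = r_uu · N̂ = 0,
  M(u, v) = r_uv · N̂ = 7/sqrt(49*u^2 + 49*v^2 + 1),
  N(u, v) = r_vv · N̂ = 0.
Evaluating at (u, v) = (5/2, 5/2):
  L = 0, M = 7*sqrt(2454)/1227, N = 0.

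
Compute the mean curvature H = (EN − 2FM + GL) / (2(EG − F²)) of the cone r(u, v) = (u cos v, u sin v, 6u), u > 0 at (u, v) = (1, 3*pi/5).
H = 3*sqrt(37)/37

With E = 37, F = 0, G = u^2, L = 0, M = 0, N = 6*sqrt(37)*u^2/(37*Abs(u)), assemble
  H = (EN − 2FM + GL) / (2(EG − F²)) = 3*sqrt(37)/(37*Abs(u)).
At (u, v) = (1, 3*pi/5): H = 3*sqrt(37)/37.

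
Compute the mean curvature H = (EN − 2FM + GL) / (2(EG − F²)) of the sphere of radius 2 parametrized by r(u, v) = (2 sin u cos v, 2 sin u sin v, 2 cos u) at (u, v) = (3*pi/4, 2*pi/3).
H = -1/2

With E = 4, F = 0, G = 4*sin(u)^2, L = -2*sin(u)/Abs(sin(u)), M = 0, N = -2*sin(u)^3/Abs(sin(u)), assemble
  H = (EN − 2FM + GL) / (2(EG − F²)) = -sin(u)/(2*Abs(sin(u))).
At (u, v) = (3*pi/4, 2*pi/3): H = -1/2.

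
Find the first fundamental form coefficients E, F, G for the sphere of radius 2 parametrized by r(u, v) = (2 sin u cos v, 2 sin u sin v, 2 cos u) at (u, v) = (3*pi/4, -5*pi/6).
E = 4;  F = 0;  G = 2

Partials: r_u = (2*cos(u)*cos(v), 2*sin(v)*cos(u), -2*sin(u)), r_v = (-2*sin(u)*sin(v), 2*sin(u)*cos(v), 0). As functions of (u, v):
  E = r_u · r_u = 4,
  F = r_u · r_v = 0,
  G = r_v · r_v = 4*sin(u)^2.
Evaluating at (u, v) = (3*pi/4, -5*pi/6): E = 4, F = 0, G = 2.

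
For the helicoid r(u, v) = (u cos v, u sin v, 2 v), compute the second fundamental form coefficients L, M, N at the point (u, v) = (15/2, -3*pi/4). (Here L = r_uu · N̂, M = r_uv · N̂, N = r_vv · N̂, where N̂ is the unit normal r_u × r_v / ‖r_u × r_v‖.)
L = 0;  M = -4*sqrt(241)/241;  N = 0

Compute the unit normal N̂(u, v) = (2*sin(v)/sqrt(u^2 + 4), -2*cos(v)/sqrt(u^2 + 4), u/sqrt(u^2 + 4)), and the second partials r_uu, r_uv, r_vv. Take dot products:
  L(u, v) = r_uu · N̂ = 0,
  M(u, v) = r_uv · N̂ = -2/sqrt(u^2 + 4),
  N(u, v) = r_vv · N̂ = 0.
Evaluating at (u, v) = (15/2, -3*pi/4):
  L = 0, M = -4*sqrt(241)/241, N = 0.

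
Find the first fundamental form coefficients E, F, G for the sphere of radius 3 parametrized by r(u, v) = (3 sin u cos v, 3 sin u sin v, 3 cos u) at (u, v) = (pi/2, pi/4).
E = 9;  F = 0;  G = 9

Partials: r_u = (3*cos(u)*cos(v), 3*sin(v)*cos(u), -3*sin(u)), r_v = (-3*sin(u)*sin(v), 3*sin(u)*cos(v), 0). As functions of (u, v):
  E = r_u · r_u = 9,
  F = r_u · r_v = 0,
  G = r_v · r_v = 9*sin(u)^2.
Evaluating at (u, v) = (pi/2, pi/4): E = 9, F = 0, G = 9.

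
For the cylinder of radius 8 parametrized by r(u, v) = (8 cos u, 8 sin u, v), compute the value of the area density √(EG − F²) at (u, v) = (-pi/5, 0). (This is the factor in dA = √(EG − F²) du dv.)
√(EG − F²)|_{(-pi/5, 0)} = 8

E = 64, F = 0, G = 1, so EG − F² = 64. Taking the positive square root: √(EG − F²) = 8. At (u, v) = (-pi/5, 0): 8.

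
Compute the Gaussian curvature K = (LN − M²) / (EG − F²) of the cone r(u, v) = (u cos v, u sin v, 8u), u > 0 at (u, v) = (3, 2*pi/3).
K = 0

Coefficients of the first fundamental form: E = 65, F = 0, G = u^2.
Coefficients of the second fundamental form: L = 0, M = 0, N = 8*sqrt(65)*u^2/(65*Abs(u)).
Assemble K = (LN − M²)/(EG − F²) = 0. At (u, v) = (3, 2*pi/3): K = 0.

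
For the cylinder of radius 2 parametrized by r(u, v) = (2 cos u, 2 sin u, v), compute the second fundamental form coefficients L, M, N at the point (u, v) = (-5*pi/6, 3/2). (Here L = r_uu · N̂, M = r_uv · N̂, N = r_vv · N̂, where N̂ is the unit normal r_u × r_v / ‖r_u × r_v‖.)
L = -2;  M = 0;  N = 0

Compute the unit normal N̂(u, v) = (cos(u), sin(u), 0), and the second partials r_uu, r_uv, r_vv. Take dot products:
  L(u, v) = r_uu · N̂ = -2,
  M(u, v) = r_uv · N̂ = 0,
  N(u, v) = r_vv · N̂ = 0.
Evaluating at (u, v) = (-5*pi/6, 3/2):
  L = -2, M = 0, N = 0.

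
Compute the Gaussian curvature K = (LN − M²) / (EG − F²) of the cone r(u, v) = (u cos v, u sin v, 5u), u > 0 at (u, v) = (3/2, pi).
K = 0

Coefficients of the first fundamental form: E = 26, F = 0, G = u^2.
Coefficients of the second fundamental form: L = 0, M = 0, N = 5*sqrt(26)*u^2/(26*Abs(u)).
Assemble K = (LN − M²)/(EG − F²) = 0. At (u, v) = (3/2, pi): K = 0.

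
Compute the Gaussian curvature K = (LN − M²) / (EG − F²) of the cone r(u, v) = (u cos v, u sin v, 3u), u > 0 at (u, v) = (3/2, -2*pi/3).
K = 0

Coefficients of the first fundamental form: E = 10, F = 0, G = u^2.
Coefficients of the second fundamental form: L = 0, M = 0, N = 3*sqrt(10)*u^2/(10*Abs(u)).
Assemble K = (LN − M²)/(EG − F²) = 0. At (u, v) = (3/2, -2*pi/3): K = 0.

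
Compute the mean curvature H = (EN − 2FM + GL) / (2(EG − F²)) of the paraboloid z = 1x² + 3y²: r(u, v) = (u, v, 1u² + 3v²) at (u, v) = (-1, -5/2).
H = 241*sqrt(230)/52900

With E = 4*u^2 + 1, F = 12*u*v, G = 36*v^2 + 1, L = 2/sqrt(4*u^2 + 36*v^2 + 1), M = 0, N = 6/sqrt(4*u^2 + 36*v^2 + 1), assemble
  H = (EN − 2FM + GL) / (2(EG − F²)) = 4*(3*u^2 + 9*v^2 + 1)/(4*u^2 + 36*v^2 + 1)^(3/2).
At (u, v) = (-1, -5/2): H = 241*sqrt(230)/52900.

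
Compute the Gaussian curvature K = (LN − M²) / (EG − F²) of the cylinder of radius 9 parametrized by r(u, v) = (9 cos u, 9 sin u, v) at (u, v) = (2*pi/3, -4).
K = 0

Coefficients of the first fundamental form: E = 81, F = 0, G = 1.
Coefficients of the second fundamental form: L = -9, M = 0, N = 0.
Assemble K = (LN − M²)/(EG − F²) = 0. At (u, v) = (2*pi/3, -4): K = 0.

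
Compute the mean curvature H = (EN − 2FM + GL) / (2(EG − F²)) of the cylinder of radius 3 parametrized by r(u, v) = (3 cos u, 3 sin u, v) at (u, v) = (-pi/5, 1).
H = -1/6

With E = 9, F = 0, G = 1, L = -3, M = 0, N = 0, assemble
  H = (EN − 2FM + GL) / (2(EG − F²)) = -1/6.
At (u, v) = (-pi/5, 1): H = -1/6.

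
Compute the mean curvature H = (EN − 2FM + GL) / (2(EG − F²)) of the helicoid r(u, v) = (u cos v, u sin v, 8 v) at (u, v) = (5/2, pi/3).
H = 0

With E = 1, F = 0, G = u^2 + 64, L = 0, M = -8/sqrt(u^2 + 64), N = 0, assemble
  H = (EN − 2FM + GL) / (2(EG − F²)) = 0.
At (u, v) = (5/2, pi/3): H = 0.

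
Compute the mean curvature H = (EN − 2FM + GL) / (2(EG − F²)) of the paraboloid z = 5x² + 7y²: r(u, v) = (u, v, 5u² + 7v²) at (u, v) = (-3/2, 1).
H = 2567*sqrt(422)/178084

With E = 100*u^2 + 1, F = 140*u*v, G = 196*v^2 + 1, L = 10/sqrt(100*u^2 + 196*v^2 + 1), M = 0, N = 14/sqrt(100*u^2 + 196*v^2 + 1), assemble
  H = (EN − 2FM + GL) / (2(EG − F²)) = 4*(175*u^2 + 245*v^2 + 3)/(100*u^2 + 196*v^2 + 1)^(3/2).
At (u, v) = (-3/2, 1): H = 2567*sqrt(422)/178084.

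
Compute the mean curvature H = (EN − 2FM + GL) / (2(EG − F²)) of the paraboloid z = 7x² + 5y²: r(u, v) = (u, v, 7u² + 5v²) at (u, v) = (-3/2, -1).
H = 2917*sqrt(542)/293764

With E = 196*u^2 + 1, F = 140*u*v, G = 100*v^2 + 1, L = 14/sqrt(196*u^2 + 100*v^2 + 1), M = 0, N = 10/sqrt(196*u^2 + 100*v^2 + 1), assemble
  H = (EN − 2FM + GL) / (2(EG − F²)) = 4*(245*u^2 + 175*v^2 + 3)/(196*u^2 + 100*v^2 + 1)^(3/2).
At (u, v) = (-3/2, -1): H = 2917*sqrt(542)/293764.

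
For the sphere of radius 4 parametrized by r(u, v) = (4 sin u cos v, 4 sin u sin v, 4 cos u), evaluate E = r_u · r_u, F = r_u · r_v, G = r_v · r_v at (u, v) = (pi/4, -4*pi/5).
E = 16;  F = 0;  G = 8

Partials: r_u = (4*cos(u)*cos(v), 4*sin(v)*cos(u), -4*sin(u)), r_v = (-4*sin(u)*sin(v), 4*sin(u)*cos(v), 0). As functions of (u, v):
  E = r_u · r_u = 16,
  F = r_u · r_v = 0,
  G = r_v · r_v = 16*sin(u)^2.
Evaluating at (u, v) = (pi/4, -4*pi/5): E = 16, F = 0, G = 8.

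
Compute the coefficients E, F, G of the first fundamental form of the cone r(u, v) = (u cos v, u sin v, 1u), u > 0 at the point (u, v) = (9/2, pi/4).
E = 2;  F = 0;  G = 81/4

Partials: r_u = (cos(v), sin(v), 1), r_v = (-u*sin(v), u*cos(v), 0). As functions of (u, v):
  E = r_u · r_u = 2,
  F = r_u · r_v = 0,
  G = r_v · r_v = u^2.
Evaluating at (u, v) = (9/2, pi/4): E = 2, F = 0, G = 81/4.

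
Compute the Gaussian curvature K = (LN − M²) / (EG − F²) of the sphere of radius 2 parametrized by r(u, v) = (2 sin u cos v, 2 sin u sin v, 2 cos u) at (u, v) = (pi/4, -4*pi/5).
K = 1/4

Coefficients of the first fundamental form: E = 4, F = 0, G = 4*sin(u)^2.
Coefficients of the second fundamental form: L = -2*sin(u)/Abs(sin(u)), M = 0, N = -2*sin(u)^3/Abs(sin(u)).
Assemble K = (LN − M²)/(EG − F²) = 1/4. At (u, v) = (pi/4, -4*pi/5): K = 1/4.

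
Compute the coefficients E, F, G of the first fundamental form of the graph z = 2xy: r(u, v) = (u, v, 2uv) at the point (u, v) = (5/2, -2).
E = 17;  F = -20;  G = 26

Partials: r_u = (1, 0, 2*v), r_v = (0, 1, 2*u). As functions of (u, v):
  E = r_u · r_u = 4*v^2 + 1,
  F = r_u · r_v = 4*u*v,
  G = r_v · r_v = 4*u^2 + 1.
Evaluating at (u, v) = (5/2, -2): E = 17, F = -20, G = 26.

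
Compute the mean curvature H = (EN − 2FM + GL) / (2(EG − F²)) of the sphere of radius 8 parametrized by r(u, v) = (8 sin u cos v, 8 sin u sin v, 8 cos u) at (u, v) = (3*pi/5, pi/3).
H = -1/8

With E = 64, F = 0, G = 64*sin(u)^2, L = -8*sin(u)/Abs(sin(u)), M = 0, N = -8*sin(u)^3/Abs(sin(u)), assemble
  H = (EN − 2FM + GL) / (2(EG − F²)) = -sin(u)/(8*Abs(sin(u))).
At (u, v) = (3*pi/5, pi/3): H = -1/8.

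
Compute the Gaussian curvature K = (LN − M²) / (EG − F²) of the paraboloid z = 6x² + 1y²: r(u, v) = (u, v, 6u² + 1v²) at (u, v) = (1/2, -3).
K = 24/5329

Coefficients of the first fundamental form: E = 144*u^2 + 1, F = 24*u*v, G = 4*v^2 + 1.
Coefficients of the second fundamental form: L = 12/sqrt(144*u^2 + 4*v^2 + 1), M = 0, N = 2/sqrt(144*u^2 + 4*v^2 + 1).
Assemble K = (LN − M²)/(EG − F²) = 24/(20736*u^4 + 1152*u^2*v^2 + 288*u^2 + 16*v^4 + 8*v^2 + 1). At (u, v) = (1/2, -3): K = 24/5329.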